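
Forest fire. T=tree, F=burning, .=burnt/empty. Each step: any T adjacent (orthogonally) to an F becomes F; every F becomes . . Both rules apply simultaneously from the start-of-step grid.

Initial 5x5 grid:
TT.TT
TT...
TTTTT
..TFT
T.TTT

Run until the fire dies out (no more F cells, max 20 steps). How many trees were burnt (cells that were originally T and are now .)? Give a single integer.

Step 1: +4 fires, +1 burnt (F count now 4)
Step 2: +4 fires, +4 burnt (F count now 4)
Step 3: +1 fires, +4 burnt (F count now 1)
Step 4: +2 fires, +1 burnt (F count now 2)
Step 5: +2 fires, +2 burnt (F count now 2)
Step 6: +1 fires, +2 burnt (F count now 1)
Step 7: +0 fires, +1 burnt (F count now 0)
Fire out after step 7
Initially T: 17, now '.': 22
Total burnt (originally-T cells now '.'): 14

Answer: 14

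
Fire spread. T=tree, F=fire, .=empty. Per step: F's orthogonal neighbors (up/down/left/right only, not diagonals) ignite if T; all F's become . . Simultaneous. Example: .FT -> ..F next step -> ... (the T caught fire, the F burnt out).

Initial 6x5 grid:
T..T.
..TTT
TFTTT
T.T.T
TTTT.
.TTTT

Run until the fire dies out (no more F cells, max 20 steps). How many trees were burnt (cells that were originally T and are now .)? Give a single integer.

Answer: 19

Derivation:
Step 1: +2 fires, +1 burnt (F count now 2)
Step 2: +4 fires, +2 burnt (F count now 4)
Step 3: +4 fires, +4 burnt (F count now 4)
Step 4: +6 fires, +4 burnt (F count now 6)
Step 5: +2 fires, +6 burnt (F count now 2)
Step 6: +1 fires, +2 burnt (F count now 1)
Step 7: +0 fires, +1 burnt (F count now 0)
Fire out after step 7
Initially T: 20, now '.': 29
Total burnt (originally-T cells now '.'): 19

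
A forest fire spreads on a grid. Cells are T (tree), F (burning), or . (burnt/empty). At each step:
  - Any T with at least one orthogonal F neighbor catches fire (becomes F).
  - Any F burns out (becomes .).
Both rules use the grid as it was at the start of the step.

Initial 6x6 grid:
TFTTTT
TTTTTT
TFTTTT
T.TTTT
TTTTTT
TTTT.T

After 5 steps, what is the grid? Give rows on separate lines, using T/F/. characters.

Step 1: 5 trees catch fire, 2 burn out
  F.FTTT
  TFTTTT
  F.FTTT
  T.TTTT
  TTTTTT
  TTTT.T
Step 2: 6 trees catch fire, 5 burn out
  ...FTT
  F.FTTT
  ...FTT
  F.FTTT
  TTTTTT
  TTTT.T
Step 3: 6 trees catch fire, 6 burn out
  ....FT
  ...FTT
  ....FT
  ...FTT
  FTFTTT
  TTTT.T
Step 4: 8 trees catch fire, 6 burn out
  .....F
  ....FT
  .....F
  ....FT
  .F.FTT
  FTFT.T
Step 5: 5 trees catch fire, 8 burn out
  ......
  .....F
  ......
  .....F
  ....FT
  .F.F.T

......
.....F
......
.....F
....FT
.F.F.T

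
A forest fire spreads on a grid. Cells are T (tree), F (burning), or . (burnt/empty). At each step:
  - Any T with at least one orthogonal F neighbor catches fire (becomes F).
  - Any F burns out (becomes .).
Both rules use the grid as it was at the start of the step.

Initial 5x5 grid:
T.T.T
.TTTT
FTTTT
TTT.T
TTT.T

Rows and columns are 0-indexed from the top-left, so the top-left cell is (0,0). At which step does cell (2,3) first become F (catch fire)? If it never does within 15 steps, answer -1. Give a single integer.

Step 1: cell (2,3)='T' (+2 fires, +1 burnt)
Step 2: cell (2,3)='T' (+4 fires, +2 burnt)
Step 3: cell (2,3)='F' (+4 fires, +4 burnt)
  -> target ignites at step 3
Step 4: cell (2,3)='.' (+4 fires, +4 burnt)
Step 5: cell (2,3)='.' (+2 fires, +4 burnt)
Step 6: cell (2,3)='.' (+2 fires, +2 burnt)
Step 7: cell (2,3)='.' (+0 fires, +2 burnt)
  fire out at step 7

3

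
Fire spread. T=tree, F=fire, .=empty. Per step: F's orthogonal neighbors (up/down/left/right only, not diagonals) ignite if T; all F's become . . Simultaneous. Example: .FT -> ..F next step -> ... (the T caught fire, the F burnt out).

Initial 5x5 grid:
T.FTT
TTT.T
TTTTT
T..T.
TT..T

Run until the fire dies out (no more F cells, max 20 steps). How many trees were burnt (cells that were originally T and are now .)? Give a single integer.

Answer: 16

Derivation:
Step 1: +2 fires, +1 burnt (F count now 2)
Step 2: +3 fires, +2 burnt (F count now 3)
Step 3: +4 fires, +3 burnt (F count now 4)
Step 4: +4 fires, +4 burnt (F count now 4)
Step 5: +1 fires, +4 burnt (F count now 1)
Step 6: +1 fires, +1 burnt (F count now 1)
Step 7: +1 fires, +1 burnt (F count now 1)
Step 8: +0 fires, +1 burnt (F count now 0)
Fire out after step 8
Initially T: 17, now '.': 24
Total burnt (originally-T cells now '.'): 16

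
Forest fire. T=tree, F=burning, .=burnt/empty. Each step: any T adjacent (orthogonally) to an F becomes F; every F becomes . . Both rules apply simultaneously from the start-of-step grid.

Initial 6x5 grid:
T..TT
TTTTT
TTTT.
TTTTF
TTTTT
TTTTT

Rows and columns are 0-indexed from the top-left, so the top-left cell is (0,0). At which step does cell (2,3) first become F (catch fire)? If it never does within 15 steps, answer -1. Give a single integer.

Step 1: cell (2,3)='T' (+2 fires, +1 burnt)
Step 2: cell (2,3)='F' (+4 fires, +2 burnt)
  -> target ignites at step 2
Step 3: cell (2,3)='.' (+5 fires, +4 burnt)
Step 4: cell (2,3)='.' (+7 fires, +5 burnt)
Step 5: cell (2,3)='.' (+5 fires, +7 burnt)
Step 6: cell (2,3)='.' (+2 fires, +5 burnt)
Step 7: cell (2,3)='.' (+1 fires, +2 burnt)
Step 8: cell (2,3)='.' (+0 fires, +1 burnt)
  fire out at step 8

2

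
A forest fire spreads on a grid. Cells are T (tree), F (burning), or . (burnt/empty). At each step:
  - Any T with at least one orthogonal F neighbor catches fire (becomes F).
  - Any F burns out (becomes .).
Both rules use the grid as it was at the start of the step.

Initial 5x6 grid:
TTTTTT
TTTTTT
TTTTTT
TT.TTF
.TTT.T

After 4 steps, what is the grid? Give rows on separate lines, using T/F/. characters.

Step 1: 3 trees catch fire, 1 burn out
  TTTTTT
  TTTTTT
  TTTTTF
  TT.TF.
  .TTT.F
Step 2: 3 trees catch fire, 3 burn out
  TTTTTT
  TTTTTF
  TTTTF.
  TT.F..
  .TTT..
Step 3: 4 trees catch fire, 3 burn out
  TTTTTF
  TTTTF.
  TTTF..
  TT....
  .TTF..
Step 4: 4 trees catch fire, 4 burn out
  TTTTF.
  TTTF..
  TTF...
  TT....
  .TF...

TTTTF.
TTTF..
TTF...
TT....
.TF...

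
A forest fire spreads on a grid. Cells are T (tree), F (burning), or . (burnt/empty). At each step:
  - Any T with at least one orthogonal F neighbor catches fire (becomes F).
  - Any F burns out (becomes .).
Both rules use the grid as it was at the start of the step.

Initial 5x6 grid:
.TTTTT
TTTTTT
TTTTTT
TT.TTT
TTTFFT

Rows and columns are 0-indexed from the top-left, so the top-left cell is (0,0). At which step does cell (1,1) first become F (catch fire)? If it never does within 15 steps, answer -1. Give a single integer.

Step 1: cell (1,1)='T' (+4 fires, +2 burnt)
Step 2: cell (1,1)='T' (+4 fires, +4 burnt)
Step 3: cell (1,1)='T' (+6 fires, +4 burnt)
Step 4: cell (1,1)='T' (+6 fires, +6 burnt)
Step 5: cell (1,1)='F' (+4 fires, +6 burnt)
  -> target ignites at step 5
Step 6: cell (1,1)='.' (+2 fires, +4 burnt)
Step 7: cell (1,1)='.' (+0 fires, +2 burnt)
  fire out at step 7

5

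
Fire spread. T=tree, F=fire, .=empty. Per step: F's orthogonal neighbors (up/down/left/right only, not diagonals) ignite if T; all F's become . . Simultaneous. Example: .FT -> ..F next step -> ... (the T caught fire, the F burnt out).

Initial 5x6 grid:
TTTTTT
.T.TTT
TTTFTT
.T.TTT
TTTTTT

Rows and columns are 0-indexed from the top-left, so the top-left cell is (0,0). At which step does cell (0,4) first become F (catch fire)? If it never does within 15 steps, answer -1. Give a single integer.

Step 1: cell (0,4)='T' (+4 fires, +1 burnt)
Step 2: cell (0,4)='T' (+6 fires, +4 burnt)
Step 3: cell (0,4)='F' (+9 fires, +6 burnt)
  -> target ignites at step 3
Step 4: cell (0,4)='.' (+4 fires, +9 burnt)
Step 5: cell (0,4)='.' (+2 fires, +4 burnt)
Step 6: cell (0,4)='.' (+0 fires, +2 burnt)
  fire out at step 6

3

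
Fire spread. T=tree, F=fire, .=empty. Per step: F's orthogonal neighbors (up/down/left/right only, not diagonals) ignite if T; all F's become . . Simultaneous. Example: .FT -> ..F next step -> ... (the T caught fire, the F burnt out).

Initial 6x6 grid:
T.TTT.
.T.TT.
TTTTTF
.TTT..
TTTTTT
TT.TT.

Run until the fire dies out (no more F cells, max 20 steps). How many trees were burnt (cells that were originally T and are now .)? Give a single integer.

Step 1: +1 fires, +1 burnt (F count now 1)
Step 2: +2 fires, +1 burnt (F count now 2)
Step 3: +4 fires, +2 burnt (F count now 4)
Step 4: +4 fires, +4 burnt (F count now 4)
Step 5: +7 fires, +4 burnt (F count now 7)
Step 6: +3 fires, +7 burnt (F count now 3)
Step 7: +2 fires, +3 burnt (F count now 2)
Step 8: +1 fires, +2 burnt (F count now 1)
Step 9: +0 fires, +1 burnt (F count now 0)
Fire out after step 9
Initially T: 25, now '.': 35
Total burnt (originally-T cells now '.'): 24

Answer: 24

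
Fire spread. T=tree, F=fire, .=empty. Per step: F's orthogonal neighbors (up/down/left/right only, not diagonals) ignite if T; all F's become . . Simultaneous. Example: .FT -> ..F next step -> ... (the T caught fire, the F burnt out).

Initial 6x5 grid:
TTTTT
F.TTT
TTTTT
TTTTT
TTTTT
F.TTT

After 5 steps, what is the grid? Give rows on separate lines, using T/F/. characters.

Step 1: 3 trees catch fire, 2 burn out
  FTTTT
  ..TTT
  FTTTT
  TTTTT
  FTTTT
  ..TTT
Step 2: 4 trees catch fire, 3 burn out
  .FTTT
  ..TTT
  .FTTT
  FTTTT
  .FTTT
  ..TTT
Step 3: 4 trees catch fire, 4 burn out
  ..FTT
  ..TTT
  ..FTT
  .FTTT
  ..FTT
  ..TTT
Step 4: 6 trees catch fire, 4 burn out
  ...FT
  ..FTT
  ...FT
  ..FTT
  ...FT
  ..FTT
Step 5: 6 trees catch fire, 6 burn out
  ....F
  ...FT
  ....F
  ...FT
  ....F
  ...FT

....F
...FT
....F
...FT
....F
...FT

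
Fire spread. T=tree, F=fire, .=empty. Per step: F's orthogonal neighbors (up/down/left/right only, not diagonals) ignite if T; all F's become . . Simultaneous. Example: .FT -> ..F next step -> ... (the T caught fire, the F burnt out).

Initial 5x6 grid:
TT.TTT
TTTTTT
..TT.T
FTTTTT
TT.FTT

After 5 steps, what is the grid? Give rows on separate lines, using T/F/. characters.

Step 1: 4 trees catch fire, 2 burn out
  TT.TTT
  TTTTTT
  ..TT.T
  .FTFTT
  FT..FT
Step 2: 5 trees catch fire, 4 burn out
  TT.TTT
  TTTTTT
  ..TF.T
  ..F.FT
  .F...F
Step 3: 3 trees catch fire, 5 burn out
  TT.TTT
  TTTFTT
  ..F..T
  .....F
  ......
Step 4: 4 trees catch fire, 3 burn out
  TT.FTT
  TTF.FT
  .....F
  ......
  ......
Step 5: 3 trees catch fire, 4 burn out
  TT..FT
  TF...F
  ......
  ......
  ......

TT..FT
TF...F
......
......
......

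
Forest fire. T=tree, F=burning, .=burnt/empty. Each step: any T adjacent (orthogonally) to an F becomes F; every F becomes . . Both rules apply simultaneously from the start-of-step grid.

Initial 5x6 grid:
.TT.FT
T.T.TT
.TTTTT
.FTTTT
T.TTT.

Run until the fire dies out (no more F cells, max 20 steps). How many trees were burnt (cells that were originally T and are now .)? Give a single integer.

Step 1: +4 fires, +2 burnt (F count now 4)
Step 2: +5 fires, +4 burnt (F count now 5)
Step 3: +5 fires, +5 burnt (F count now 5)
Step 4: +3 fires, +5 burnt (F count now 3)
Step 5: +1 fires, +3 burnt (F count now 1)
Step 6: +0 fires, +1 burnt (F count now 0)
Fire out after step 6
Initially T: 20, now '.': 28
Total burnt (originally-T cells now '.'): 18

Answer: 18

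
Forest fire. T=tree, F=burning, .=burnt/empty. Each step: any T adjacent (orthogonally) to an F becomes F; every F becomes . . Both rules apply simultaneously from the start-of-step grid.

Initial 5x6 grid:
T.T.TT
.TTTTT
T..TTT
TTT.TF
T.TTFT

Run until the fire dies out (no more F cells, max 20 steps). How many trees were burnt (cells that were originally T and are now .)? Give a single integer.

Answer: 20

Derivation:
Step 1: +4 fires, +2 burnt (F count now 4)
Step 2: +3 fires, +4 burnt (F count now 3)
Step 3: +4 fires, +3 burnt (F count now 4)
Step 4: +3 fires, +4 burnt (F count now 3)
Step 5: +2 fires, +3 burnt (F count now 2)
Step 6: +4 fires, +2 burnt (F count now 4)
Step 7: +0 fires, +4 burnt (F count now 0)
Fire out after step 7
Initially T: 21, now '.': 29
Total burnt (originally-T cells now '.'): 20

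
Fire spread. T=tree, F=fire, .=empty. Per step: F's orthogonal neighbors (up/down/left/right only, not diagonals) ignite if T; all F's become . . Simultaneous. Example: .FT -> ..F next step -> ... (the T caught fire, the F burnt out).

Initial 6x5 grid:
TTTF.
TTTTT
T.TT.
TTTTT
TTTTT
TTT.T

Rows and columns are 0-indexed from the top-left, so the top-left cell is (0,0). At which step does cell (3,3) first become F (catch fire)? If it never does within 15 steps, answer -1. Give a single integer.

Step 1: cell (3,3)='T' (+2 fires, +1 burnt)
Step 2: cell (3,3)='T' (+4 fires, +2 burnt)
Step 3: cell (3,3)='F' (+4 fires, +4 burnt)
  -> target ignites at step 3
Step 4: cell (3,3)='.' (+4 fires, +4 burnt)
Step 5: cell (3,3)='.' (+4 fires, +4 burnt)
Step 6: cell (3,3)='.' (+4 fires, +4 burnt)
Step 7: cell (3,3)='.' (+2 fires, +4 burnt)
Step 8: cell (3,3)='.' (+1 fires, +2 burnt)
Step 9: cell (3,3)='.' (+0 fires, +1 burnt)
  fire out at step 9

3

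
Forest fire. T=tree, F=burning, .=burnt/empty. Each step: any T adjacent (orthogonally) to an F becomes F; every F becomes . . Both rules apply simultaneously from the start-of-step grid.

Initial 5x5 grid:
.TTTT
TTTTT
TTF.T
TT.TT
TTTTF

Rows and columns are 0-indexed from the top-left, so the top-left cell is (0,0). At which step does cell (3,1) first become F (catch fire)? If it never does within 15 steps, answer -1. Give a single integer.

Step 1: cell (3,1)='T' (+4 fires, +2 burnt)
Step 2: cell (3,1)='F' (+8 fires, +4 burnt)
  -> target ignites at step 2
Step 3: cell (3,1)='.' (+6 fires, +8 burnt)
Step 4: cell (3,1)='.' (+2 fires, +6 burnt)
Step 5: cell (3,1)='.' (+0 fires, +2 burnt)
  fire out at step 5

2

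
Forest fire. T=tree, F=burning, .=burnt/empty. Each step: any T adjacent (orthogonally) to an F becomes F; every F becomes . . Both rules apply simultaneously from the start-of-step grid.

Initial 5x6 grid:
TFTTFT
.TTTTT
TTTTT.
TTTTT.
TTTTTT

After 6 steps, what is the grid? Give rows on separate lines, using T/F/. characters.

Step 1: 6 trees catch fire, 2 burn out
  F.FF.F
  .FTTFT
  TTTTT.
  TTTTT.
  TTTTTT
Step 2: 5 trees catch fire, 6 burn out
  ......
  ..FF.F
  TFTTF.
  TTTTT.
  TTTTTT
Step 3: 5 trees catch fire, 5 burn out
  ......
  ......
  F.FF..
  TFTTF.
  TTTTTT
Step 4: 5 trees catch fire, 5 burn out
  ......
  ......
  ......
  F.FF..
  TFTTFT
Step 5: 4 trees catch fire, 5 burn out
  ......
  ......
  ......
  ......
  F.FF.F
Step 6: 0 trees catch fire, 4 burn out
  ......
  ......
  ......
  ......
  ......

......
......
......
......
......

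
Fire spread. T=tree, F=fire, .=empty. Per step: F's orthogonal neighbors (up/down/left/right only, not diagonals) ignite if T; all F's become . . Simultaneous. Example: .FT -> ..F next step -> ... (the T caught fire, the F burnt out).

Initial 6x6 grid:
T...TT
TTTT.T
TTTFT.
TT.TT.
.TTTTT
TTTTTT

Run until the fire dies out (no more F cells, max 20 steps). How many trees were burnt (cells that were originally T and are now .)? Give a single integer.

Step 1: +4 fires, +1 burnt (F count now 4)
Step 2: +4 fires, +4 burnt (F count now 4)
Step 3: +6 fires, +4 burnt (F count now 6)
Step 4: +6 fires, +6 burnt (F count now 6)
Step 5: +3 fires, +6 burnt (F count now 3)
Step 6: +1 fires, +3 burnt (F count now 1)
Step 7: +0 fires, +1 burnt (F count now 0)
Fire out after step 7
Initially T: 27, now '.': 33
Total burnt (originally-T cells now '.'): 24

Answer: 24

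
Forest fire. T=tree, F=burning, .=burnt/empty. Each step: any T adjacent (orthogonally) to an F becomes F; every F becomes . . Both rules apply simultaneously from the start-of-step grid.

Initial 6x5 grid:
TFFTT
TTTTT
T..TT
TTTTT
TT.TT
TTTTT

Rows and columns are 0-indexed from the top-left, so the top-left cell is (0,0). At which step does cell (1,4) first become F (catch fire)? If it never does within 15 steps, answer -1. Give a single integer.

Step 1: cell (1,4)='T' (+4 fires, +2 burnt)
Step 2: cell (1,4)='T' (+3 fires, +4 burnt)
Step 3: cell (1,4)='F' (+3 fires, +3 burnt)
  -> target ignites at step 3
Step 4: cell (1,4)='.' (+3 fires, +3 burnt)
Step 5: cell (1,4)='.' (+5 fires, +3 burnt)
Step 6: cell (1,4)='.' (+4 fires, +5 burnt)
Step 7: cell (1,4)='.' (+3 fires, +4 burnt)
Step 8: cell (1,4)='.' (+0 fires, +3 burnt)
  fire out at step 8

3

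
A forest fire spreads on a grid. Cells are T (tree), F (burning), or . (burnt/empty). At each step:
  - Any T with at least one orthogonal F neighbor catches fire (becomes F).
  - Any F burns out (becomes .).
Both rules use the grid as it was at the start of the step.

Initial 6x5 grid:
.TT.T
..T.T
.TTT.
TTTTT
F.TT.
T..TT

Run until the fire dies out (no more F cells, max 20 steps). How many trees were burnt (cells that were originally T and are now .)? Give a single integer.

Answer: 16

Derivation:
Step 1: +2 fires, +1 burnt (F count now 2)
Step 2: +1 fires, +2 burnt (F count now 1)
Step 3: +2 fires, +1 burnt (F count now 2)
Step 4: +3 fires, +2 burnt (F count now 3)
Step 5: +4 fires, +3 burnt (F count now 4)
Step 6: +2 fires, +4 burnt (F count now 2)
Step 7: +2 fires, +2 burnt (F count now 2)
Step 8: +0 fires, +2 burnt (F count now 0)
Fire out after step 8
Initially T: 18, now '.': 28
Total burnt (originally-T cells now '.'): 16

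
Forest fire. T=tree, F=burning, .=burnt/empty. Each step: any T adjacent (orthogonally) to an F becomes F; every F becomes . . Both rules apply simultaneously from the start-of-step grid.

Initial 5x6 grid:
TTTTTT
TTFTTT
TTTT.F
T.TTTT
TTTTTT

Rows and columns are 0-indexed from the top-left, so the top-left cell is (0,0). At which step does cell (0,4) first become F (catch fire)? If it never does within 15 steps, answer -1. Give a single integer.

Step 1: cell (0,4)='T' (+6 fires, +2 burnt)
Step 2: cell (0,4)='T' (+10 fires, +6 burnt)
Step 3: cell (0,4)='F' (+6 fires, +10 burnt)
  -> target ignites at step 3
Step 4: cell (0,4)='.' (+3 fires, +6 burnt)
Step 5: cell (0,4)='.' (+1 fires, +3 burnt)
Step 6: cell (0,4)='.' (+0 fires, +1 burnt)
  fire out at step 6

3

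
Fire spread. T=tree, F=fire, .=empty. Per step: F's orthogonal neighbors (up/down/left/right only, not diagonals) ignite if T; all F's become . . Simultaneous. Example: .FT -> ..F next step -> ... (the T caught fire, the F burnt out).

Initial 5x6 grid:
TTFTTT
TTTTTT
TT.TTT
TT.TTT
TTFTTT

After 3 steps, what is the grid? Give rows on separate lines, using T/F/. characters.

Step 1: 5 trees catch fire, 2 burn out
  TF.FTT
  TTFTTT
  TT.TTT
  TT.TTT
  TF.FTT
Step 2: 8 trees catch fire, 5 burn out
  F...FT
  TF.FTT
  TT.TTT
  TF.FTT
  F...FT
Step 3: 8 trees catch fire, 8 burn out
  .....F
  F...FT
  TF.FTT
  F...FT
  .....F

.....F
F...FT
TF.FTT
F...FT
.....F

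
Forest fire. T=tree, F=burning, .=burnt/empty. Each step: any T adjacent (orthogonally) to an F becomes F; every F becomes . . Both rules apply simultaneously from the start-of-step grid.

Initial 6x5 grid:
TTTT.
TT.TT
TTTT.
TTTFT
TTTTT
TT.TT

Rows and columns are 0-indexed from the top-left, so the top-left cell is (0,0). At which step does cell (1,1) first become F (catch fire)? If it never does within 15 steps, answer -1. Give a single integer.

Step 1: cell (1,1)='T' (+4 fires, +1 burnt)
Step 2: cell (1,1)='T' (+6 fires, +4 burnt)
Step 3: cell (1,1)='T' (+6 fires, +6 burnt)
Step 4: cell (1,1)='F' (+5 fires, +6 burnt)
  -> target ignites at step 4
Step 5: cell (1,1)='.' (+3 fires, +5 burnt)
Step 6: cell (1,1)='.' (+1 fires, +3 burnt)
Step 7: cell (1,1)='.' (+0 fires, +1 burnt)
  fire out at step 7

4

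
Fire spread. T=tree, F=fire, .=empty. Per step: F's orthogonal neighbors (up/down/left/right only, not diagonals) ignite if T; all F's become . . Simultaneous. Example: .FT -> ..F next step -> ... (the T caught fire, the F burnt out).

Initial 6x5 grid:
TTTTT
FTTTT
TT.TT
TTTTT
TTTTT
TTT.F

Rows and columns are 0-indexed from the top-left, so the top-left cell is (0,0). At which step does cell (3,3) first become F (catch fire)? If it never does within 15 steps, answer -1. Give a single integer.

Step 1: cell (3,3)='T' (+4 fires, +2 burnt)
Step 2: cell (3,3)='T' (+6 fires, +4 burnt)
Step 3: cell (3,3)='F' (+7 fires, +6 burnt)
  -> target ignites at step 3
Step 4: cell (3,3)='.' (+7 fires, +7 burnt)
Step 5: cell (3,3)='.' (+2 fires, +7 burnt)
Step 6: cell (3,3)='.' (+0 fires, +2 burnt)
  fire out at step 6

3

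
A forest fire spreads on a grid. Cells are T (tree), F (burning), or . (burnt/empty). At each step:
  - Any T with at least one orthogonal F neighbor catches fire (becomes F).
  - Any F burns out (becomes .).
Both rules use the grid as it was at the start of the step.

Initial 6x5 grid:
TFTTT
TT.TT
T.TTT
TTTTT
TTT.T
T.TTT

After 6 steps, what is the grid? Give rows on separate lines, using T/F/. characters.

Step 1: 3 trees catch fire, 1 burn out
  F.FTT
  TF.TT
  T.TTT
  TTTTT
  TTT.T
  T.TTT
Step 2: 2 trees catch fire, 3 burn out
  ...FT
  F..TT
  T.TTT
  TTTTT
  TTT.T
  T.TTT
Step 3: 3 trees catch fire, 2 burn out
  ....F
  ...FT
  F.TTT
  TTTTT
  TTT.T
  T.TTT
Step 4: 3 trees catch fire, 3 burn out
  .....
  ....F
  ..TFT
  FTTTT
  TTT.T
  T.TTT
Step 5: 5 trees catch fire, 3 burn out
  .....
  .....
  ..F.F
  .FTFT
  FTT.T
  T.TTT
Step 6: 4 trees catch fire, 5 burn out
  .....
  .....
  .....
  ..F.F
  .FT.T
  F.TTT

.....
.....
.....
..F.F
.FT.T
F.TTT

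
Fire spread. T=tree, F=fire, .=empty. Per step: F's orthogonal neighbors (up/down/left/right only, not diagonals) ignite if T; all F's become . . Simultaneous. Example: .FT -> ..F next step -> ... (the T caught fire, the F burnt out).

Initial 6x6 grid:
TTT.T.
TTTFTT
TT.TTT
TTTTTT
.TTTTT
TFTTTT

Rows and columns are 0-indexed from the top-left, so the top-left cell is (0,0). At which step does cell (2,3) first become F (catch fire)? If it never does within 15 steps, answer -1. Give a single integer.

Step 1: cell (2,3)='F' (+6 fires, +2 burnt)
  -> target ignites at step 1
Step 2: cell (2,3)='.' (+9 fires, +6 burnt)
Step 3: cell (2,3)='.' (+9 fires, +9 burnt)
Step 4: cell (2,3)='.' (+5 fires, +9 burnt)
Step 5: cell (2,3)='.' (+1 fires, +5 burnt)
Step 6: cell (2,3)='.' (+0 fires, +1 burnt)
  fire out at step 6

1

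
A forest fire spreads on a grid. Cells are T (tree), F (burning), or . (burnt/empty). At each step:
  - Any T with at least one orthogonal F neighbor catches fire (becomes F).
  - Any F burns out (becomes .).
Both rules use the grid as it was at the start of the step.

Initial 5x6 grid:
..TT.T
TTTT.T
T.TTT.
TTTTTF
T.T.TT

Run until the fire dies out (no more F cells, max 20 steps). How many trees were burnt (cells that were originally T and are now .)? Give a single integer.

Step 1: +2 fires, +1 burnt (F count now 2)
Step 2: +3 fires, +2 burnt (F count now 3)
Step 3: +2 fires, +3 burnt (F count now 2)
Step 4: +4 fires, +2 burnt (F count now 4)
Step 5: +3 fires, +4 burnt (F count now 3)
Step 6: +4 fires, +3 burnt (F count now 4)
Step 7: +1 fires, +4 burnt (F count now 1)
Step 8: +0 fires, +1 burnt (F count now 0)
Fire out after step 8
Initially T: 21, now '.': 28
Total burnt (originally-T cells now '.'): 19

Answer: 19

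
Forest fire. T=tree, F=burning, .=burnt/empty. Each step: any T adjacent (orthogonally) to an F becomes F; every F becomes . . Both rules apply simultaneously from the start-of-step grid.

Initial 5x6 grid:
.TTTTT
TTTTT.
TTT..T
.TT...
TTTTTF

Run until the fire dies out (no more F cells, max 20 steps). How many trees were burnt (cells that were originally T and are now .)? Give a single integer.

Answer: 20

Derivation:
Step 1: +1 fires, +1 burnt (F count now 1)
Step 2: +1 fires, +1 burnt (F count now 1)
Step 3: +1 fires, +1 burnt (F count now 1)
Step 4: +2 fires, +1 burnt (F count now 2)
Step 5: +3 fires, +2 burnt (F count now 3)
Step 6: +2 fires, +3 burnt (F count now 2)
Step 7: +4 fires, +2 burnt (F count now 4)
Step 8: +4 fires, +4 burnt (F count now 4)
Step 9: +1 fires, +4 burnt (F count now 1)
Step 10: +1 fires, +1 burnt (F count now 1)
Step 11: +0 fires, +1 burnt (F count now 0)
Fire out after step 11
Initially T: 21, now '.': 29
Total burnt (originally-T cells now '.'): 20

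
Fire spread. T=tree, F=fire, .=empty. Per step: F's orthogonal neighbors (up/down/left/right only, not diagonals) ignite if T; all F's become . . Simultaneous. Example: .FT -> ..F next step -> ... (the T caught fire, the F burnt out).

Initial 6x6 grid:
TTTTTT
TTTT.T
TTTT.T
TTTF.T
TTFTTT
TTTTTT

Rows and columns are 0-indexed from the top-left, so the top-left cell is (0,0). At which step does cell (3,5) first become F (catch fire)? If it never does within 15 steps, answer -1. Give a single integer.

Step 1: cell (3,5)='T' (+5 fires, +2 burnt)
Step 2: cell (3,5)='T' (+7 fires, +5 burnt)
Step 3: cell (3,5)='T' (+7 fires, +7 burnt)
Step 4: cell (3,5)='F' (+6 fires, +7 burnt)
  -> target ignites at step 4
Step 5: cell (3,5)='.' (+4 fires, +6 burnt)
Step 6: cell (3,5)='.' (+2 fires, +4 burnt)
Step 7: cell (3,5)='.' (+0 fires, +2 burnt)
  fire out at step 7

4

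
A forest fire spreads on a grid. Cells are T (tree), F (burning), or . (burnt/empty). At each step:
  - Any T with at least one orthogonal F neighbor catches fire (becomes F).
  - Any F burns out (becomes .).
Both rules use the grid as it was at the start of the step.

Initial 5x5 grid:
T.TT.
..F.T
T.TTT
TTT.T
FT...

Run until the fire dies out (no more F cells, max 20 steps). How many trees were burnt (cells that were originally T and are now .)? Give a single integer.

Step 1: +4 fires, +2 burnt (F count now 4)
Step 2: +5 fires, +4 burnt (F count now 5)
Step 3: +1 fires, +5 burnt (F count now 1)
Step 4: +2 fires, +1 burnt (F count now 2)
Step 5: +0 fires, +2 burnt (F count now 0)
Fire out after step 5
Initially T: 13, now '.': 24
Total burnt (originally-T cells now '.'): 12

Answer: 12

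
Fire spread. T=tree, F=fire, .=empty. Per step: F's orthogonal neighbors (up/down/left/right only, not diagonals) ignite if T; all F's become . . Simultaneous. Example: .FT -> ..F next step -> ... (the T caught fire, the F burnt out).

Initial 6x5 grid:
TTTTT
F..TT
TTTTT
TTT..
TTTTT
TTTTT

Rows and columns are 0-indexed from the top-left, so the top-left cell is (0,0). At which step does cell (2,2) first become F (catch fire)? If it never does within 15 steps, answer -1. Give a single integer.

Step 1: cell (2,2)='T' (+2 fires, +1 burnt)
Step 2: cell (2,2)='T' (+3 fires, +2 burnt)
Step 3: cell (2,2)='F' (+4 fires, +3 burnt)
  -> target ignites at step 3
Step 4: cell (2,2)='.' (+5 fires, +4 burnt)
Step 5: cell (2,2)='.' (+5 fires, +5 burnt)
Step 6: cell (2,2)='.' (+3 fires, +5 burnt)
Step 7: cell (2,2)='.' (+2 fires, +3 burnt)
Step 8: cell (2,2)='.' (+1 fires, +2 burnt)
Step 9: cell (2,2)='.' (+0 fires, +1 burnt)
  fire out at step 9

3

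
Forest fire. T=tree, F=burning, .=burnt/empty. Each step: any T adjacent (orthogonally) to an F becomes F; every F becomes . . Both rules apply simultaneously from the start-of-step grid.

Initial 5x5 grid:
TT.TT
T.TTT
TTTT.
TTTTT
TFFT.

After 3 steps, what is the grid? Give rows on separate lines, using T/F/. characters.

Step 1: 4 trees catch fire, 2 burn out
  TT.TT
  T.TTT
  TTTT.
  TFFTT
  F..F.
Step 2: 4 trees catch fire, 4 burn out
  TT.TT
  T.TTT
  TFFT.
  F..FT
  .....
Step 3: 4 trees catch fire, 4 burn out
  TT.TT
  T.FTT
  F..F.
  ....F
  .....

TT.TT
T.FTT
F..F.
....F
.....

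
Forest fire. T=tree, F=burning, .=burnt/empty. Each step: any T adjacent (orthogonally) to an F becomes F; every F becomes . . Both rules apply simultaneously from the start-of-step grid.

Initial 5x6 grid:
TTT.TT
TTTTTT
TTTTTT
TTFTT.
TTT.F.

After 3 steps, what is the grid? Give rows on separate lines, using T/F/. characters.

Step 1: 5 trees catch fire, 2 burn out
  TTT.TT
  TTTTTT
  TTFTTT
  TF.FF.
  TTF...
Step 2: 6 trees catch fire, 5 burn out
  TTT.TT
  TTFTTT
  TF.FFT
  F.....
  TF....
Step 3: 7 trees catch fire, 6 burn out
  TTF.TT
  TF.FFT
  F....F
  ......
  F.....

TTF.TT
TF.FFT
F....F
......
F.....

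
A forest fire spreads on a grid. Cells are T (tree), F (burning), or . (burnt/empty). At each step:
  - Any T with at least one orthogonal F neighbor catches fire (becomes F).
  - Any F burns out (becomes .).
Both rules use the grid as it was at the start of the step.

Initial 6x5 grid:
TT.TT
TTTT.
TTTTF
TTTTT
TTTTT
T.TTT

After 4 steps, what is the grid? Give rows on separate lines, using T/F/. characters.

Step 1: 2 trees catch fire, 1 burn out
  TT.TT
  TTTT.
  TTTF.
  TTTTF
  TTTTT
  T.TTT
Step 2: 4 trees catch fire, 2 burn out
  TT.TT
  TTTF.
  TTF..
  TTTF.
  TTTTF
  T.TTT
Step 3: 6 trees catch fire, 4 burn out
  TT.FT
  TTF..
  TF...
  TTF..
  TTTF.
  T.TTF
Step 4: 6 trees catch fire, 6 burn out
  TT..F
  TF...
  F....
  TF...
  TTF..
  T.TF.

TT..F
TF...
F....
TF...
TTF..
T.TF.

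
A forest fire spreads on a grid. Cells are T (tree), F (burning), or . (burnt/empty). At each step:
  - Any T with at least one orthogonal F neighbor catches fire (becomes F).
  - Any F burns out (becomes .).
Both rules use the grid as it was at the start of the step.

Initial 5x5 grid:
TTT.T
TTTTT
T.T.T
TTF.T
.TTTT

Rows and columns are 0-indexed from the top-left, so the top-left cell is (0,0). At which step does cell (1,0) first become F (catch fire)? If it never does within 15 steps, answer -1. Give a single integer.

Step 1: cell (1,0)='T' (+3 fires, +1 burnt)
Step 2: cell (1,0)='T' (+4 fires, +3 burnt)
Step 3: cell (1,0)='T' (+5 fires, +4 burnt)
Step 4: cell (1,0)='F' (+4 fires, +5 burnt)
  -> target ignites at step 4
Step 5: cell (1,0)='.' (+3 fires, +4 burnt)
Step 6: cell (1,0)='.' (+0 fires, +3 burnt)
  fire out at step 6

4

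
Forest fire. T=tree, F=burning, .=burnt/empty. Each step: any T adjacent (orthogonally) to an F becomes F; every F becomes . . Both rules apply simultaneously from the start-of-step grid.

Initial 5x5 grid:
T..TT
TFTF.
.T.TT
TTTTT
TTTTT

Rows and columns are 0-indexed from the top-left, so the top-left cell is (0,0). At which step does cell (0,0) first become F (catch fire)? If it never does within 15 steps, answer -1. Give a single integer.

Step 1: cell (0,0)='T' (+5 fires, +2 burnt)
Step 2: cell (0,0)='F' (+5 fires, +5 burnt)
  -> target ignites at step 2
Step 3: cell (0,0)='.' (+5 fires, +5 burnt)
Step 4: cell (0,0)='.' (+3 fires, +5 burnt)
Step 5: cell (0,0)='.' (+0 fires, +3 burnt)
  fire out at step 5

2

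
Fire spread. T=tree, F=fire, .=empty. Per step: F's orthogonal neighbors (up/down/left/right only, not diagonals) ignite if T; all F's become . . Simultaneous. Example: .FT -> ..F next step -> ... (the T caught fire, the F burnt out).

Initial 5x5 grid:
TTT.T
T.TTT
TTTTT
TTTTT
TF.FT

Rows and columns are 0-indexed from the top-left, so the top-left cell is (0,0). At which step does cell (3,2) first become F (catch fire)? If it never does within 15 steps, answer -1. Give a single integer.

Step 1: cell (3,2)='T' (+4 fires, +2 burnt)
Step 2: cell (3,2)='F' (+5 fires, +4 burnt)
  -> target ignites at step 2
Step 3: cell (3,2)='.' (+4 fires, +5 burnt)
Step 4: cell (3,2)='.' (+3 fires, +4 burnt)
Step 5: cell (3,2)='.' (+3 fires, +3 burnt)
Step 6: cell (3,2)='.' (+1 fires, +3 burnt)
Step 7: cell (3,2)='.' (+0 fires, +1 burnt)
  fire out at step 7

2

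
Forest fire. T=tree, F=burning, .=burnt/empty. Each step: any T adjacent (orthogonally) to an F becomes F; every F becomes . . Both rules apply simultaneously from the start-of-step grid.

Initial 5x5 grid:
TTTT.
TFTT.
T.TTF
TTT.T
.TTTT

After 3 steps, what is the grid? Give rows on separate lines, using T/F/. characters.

Step 1: 5 trees catch fire, 2 burn out
  TFTT.
  F.FT.
  T.TF.
  TTT.F
  .TTTT
Step 2: 6 trees catch fire, 5 burn out
  F.FT.
  ...F.
  F.F..
  TTT..
  .TTTF
Step 3: 4 trees catch fire, 6 burn out
  ...F.
  .....
  .....
  FTF..
  .TTF.

...F.
.....
.....
FTF..
.TTF.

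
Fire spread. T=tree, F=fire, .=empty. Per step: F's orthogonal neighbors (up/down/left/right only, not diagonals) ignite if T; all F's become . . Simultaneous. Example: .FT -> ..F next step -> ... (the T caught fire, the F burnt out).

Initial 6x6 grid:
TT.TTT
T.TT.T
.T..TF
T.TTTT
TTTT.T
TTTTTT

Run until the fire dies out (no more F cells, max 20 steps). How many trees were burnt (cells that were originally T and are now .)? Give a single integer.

Step 1: +3 fires, +1 burnt (F count now 3)
Step 2: +3 fires, +3 burnt (F count now 3)
Step 3: +3 fires, +3 burnt (F count now 3)
Step 4: +4 fires, +3 burnt (F count now 4)
Step 5: +3 fires, +4 burnt (F count now 3)
Step 6: +3 fires, +3 burnt (F count now 3)
Step 7: +2 fires, +3 burnt (F count now 2)
Step 8: +2 fires, +2 burnt (F count now 2)
Step 9: +0 fires, +2 burnt (F count now 0)
Fire out after step 9
Initially T: 27, now '.': 32
Total burnt (originally-T cells now '.'): 23

Answer: 23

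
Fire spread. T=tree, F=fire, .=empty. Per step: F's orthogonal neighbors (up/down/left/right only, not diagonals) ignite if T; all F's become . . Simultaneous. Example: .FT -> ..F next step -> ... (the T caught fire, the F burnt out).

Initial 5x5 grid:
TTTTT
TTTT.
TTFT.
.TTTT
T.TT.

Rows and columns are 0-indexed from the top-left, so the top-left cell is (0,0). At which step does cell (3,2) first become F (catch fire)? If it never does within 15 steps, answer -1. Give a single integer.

Step 1: cell (3,2)='F' (+4 fires, +1 burnt)
  -> target ignites at step 1
Step 2: cell (3,2)='.' (+7 fires, +4 burnt)
Step 3: cell (3,2)='.' (+5 fires, +7 burnt)
Step 4: cell (3,2)='.' (+2 fires, +5 burnt)
Step 5: cell (3,2)='.' (+0 fires, +2 burnt)
  fire out at step 5

1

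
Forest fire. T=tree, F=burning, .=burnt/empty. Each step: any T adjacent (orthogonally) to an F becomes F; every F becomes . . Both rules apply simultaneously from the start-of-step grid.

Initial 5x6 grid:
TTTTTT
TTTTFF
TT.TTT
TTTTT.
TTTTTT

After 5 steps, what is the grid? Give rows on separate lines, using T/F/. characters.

Step 1: 5 trees catch fire, 2 burn out
  TTTTFF
  TTTF..
  TT.TFF
  TTTTT.
  TTTTTT
Step 2: 4 trees catch fire, 5 burn out
  TTTF..
  TTF...
  TT.F..
  TTTTF.
  TTTTTT
Step 3: 4 trees catch fire, 4 burn out
  TTF...
  TF....
  TT....
  TTTF..
  TTTTFT
Step 4: 6 trees catch fire, 4 burn out
  TF....
  F.....
  TF....
  TTF...
  TTTF.F
Step 5: 4 trees catch fire, 6 burn out
  F.....
  ......
  F.....
  TF....
  TTF...

F.....
......
F.....
TF....
TTF...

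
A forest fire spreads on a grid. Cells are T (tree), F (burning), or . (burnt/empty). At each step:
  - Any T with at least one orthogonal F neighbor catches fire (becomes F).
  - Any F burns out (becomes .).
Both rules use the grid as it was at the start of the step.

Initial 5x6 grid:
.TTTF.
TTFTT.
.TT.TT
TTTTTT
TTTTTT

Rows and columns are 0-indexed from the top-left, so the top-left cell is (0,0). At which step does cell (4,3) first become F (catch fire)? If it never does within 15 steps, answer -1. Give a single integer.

Step 1: cell (4,3)='T' (+6 fires, +2 burnt)
Step 2: cell (4,3)='T' (+5 fires, +6 burnt)
Step 3: cell (4,3)='T' (+5 fires, +5 burnt)
Step 4: cell (4,3)='F' (+5 fires, +5 burnt)
  -> target ignites at step 4
Step 5: cell (4,3)='.' (+2 fires, +5 burnt)
Step 6: cell (4,3)='.' (+0 fires, +2 burnt)
  fire out at step 6

4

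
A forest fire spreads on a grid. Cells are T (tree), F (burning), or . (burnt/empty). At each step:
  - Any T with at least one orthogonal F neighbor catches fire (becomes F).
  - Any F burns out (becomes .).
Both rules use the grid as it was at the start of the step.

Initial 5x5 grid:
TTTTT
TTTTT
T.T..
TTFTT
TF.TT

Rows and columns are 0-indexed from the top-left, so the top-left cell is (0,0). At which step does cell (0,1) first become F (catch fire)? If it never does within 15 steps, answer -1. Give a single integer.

Step 1: cell (0,1)='T' (+4 fires, +2 burnt)
Step 2: cell (0,1)='T' (+4 fires, +4 burnt)
Step 3: cell (0,1)='T' (+5 fires, +4 burnt)
Step 4: cell (0,1)='F' (+4 fires, +5 burnt)
  -> target ignites at step 4
Step 5: cell (0,1)='.' (+2 fires, +4 burnt)
Step 6: cell (0,1)='.' (+0 fires, +2 burnt)
  fire out at step 6

4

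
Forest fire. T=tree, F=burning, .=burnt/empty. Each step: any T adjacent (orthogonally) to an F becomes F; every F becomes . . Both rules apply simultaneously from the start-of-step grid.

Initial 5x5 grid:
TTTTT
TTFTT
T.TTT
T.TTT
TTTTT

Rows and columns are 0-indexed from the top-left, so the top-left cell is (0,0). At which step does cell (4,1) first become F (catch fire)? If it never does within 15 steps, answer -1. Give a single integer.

Step 1: cell (4,1)='T' (+4 fires, +1 burnt)
Step 2: cell (4,1)='T' (+6 fires, +4 burnt)
Step 3: cell (4,1)='T' (+6 fires, +6 burnt)
Step 4: cell (4,1)='F' (+4 fires, +6 burnt)
  -> target ignites at step 4
Step 5: cell (4,1)='.' (+2 fires, +4 burnt)
Step 6: cell (4,1)='.' (+0 fires, +2 burnt)
  fire out at step 6

4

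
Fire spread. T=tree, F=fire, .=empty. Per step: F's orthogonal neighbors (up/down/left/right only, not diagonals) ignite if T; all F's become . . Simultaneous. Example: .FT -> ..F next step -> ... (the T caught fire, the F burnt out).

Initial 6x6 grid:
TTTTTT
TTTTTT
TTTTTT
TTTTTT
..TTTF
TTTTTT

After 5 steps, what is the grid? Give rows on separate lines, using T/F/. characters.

Step 1: 3 trees catch fire, 1 burn out
  TTTTTT
  TTTTTT
  TTTTTT
  TTTTTF
  ..TTF.
  TTTTTF
Step 2: 4 trees catch fire, 3 burn out
  TTTTTT
  TTTTTT
  TTTTTF
  TTTTF.
  ..TF..
  TTTTF.
Step 3: 5 trees catch fire, 4 burn out
  TTTTTT
  TTTTTF
  TTTTF.
  TTTF..
  ..F...
  TTTF..
Step 4: 5 trees catch fire, 5 burn out
  TTTTTF
  TTTTF.
  TTTF..
  TTF...
  ......
  TTF...
Step 5: 5 trees catch fire, 5 burn out
  TTTTF.
  TTTF..
  TTF...
  TF....
  ......
  TF....

TTTTF.
TTTF..
TTF...
TF....
......
TF....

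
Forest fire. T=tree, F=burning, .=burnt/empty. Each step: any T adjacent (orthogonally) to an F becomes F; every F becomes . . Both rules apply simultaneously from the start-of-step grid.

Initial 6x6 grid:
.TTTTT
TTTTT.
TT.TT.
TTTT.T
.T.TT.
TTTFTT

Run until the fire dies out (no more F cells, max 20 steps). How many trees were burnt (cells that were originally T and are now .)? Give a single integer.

Answer: 26

Derivation:
Step 1: +3 fires, +1 burnt (F count now 3)
Step 2: +4 fires, +3 burnt (F count now 4)
Step 3: +4 fires, +4 burnt (F count now 4)
Step 4: +3 fires, +4 burnt (F count now 3)
Step 5: +5 fires, +3 burnt (F count now 5)
Step 6: +4 fires, +5 burnt (F count now 4)
Step 7: +3 fires, +4 burnt (F count now 3)
Step 8: +0 fires, +3 burnt (F count now 0)
Fire out after step 8
Initially T: 27, now '.': 35
Total burnt (originally-T cells now '.'): 26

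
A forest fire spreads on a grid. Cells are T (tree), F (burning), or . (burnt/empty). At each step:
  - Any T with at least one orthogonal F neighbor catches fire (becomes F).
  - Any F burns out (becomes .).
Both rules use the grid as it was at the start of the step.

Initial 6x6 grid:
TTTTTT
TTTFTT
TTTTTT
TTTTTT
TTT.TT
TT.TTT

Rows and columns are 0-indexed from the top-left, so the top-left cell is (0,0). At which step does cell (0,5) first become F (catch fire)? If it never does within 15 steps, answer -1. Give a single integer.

Step 1: cell (0,5)='T' (+4 fires, +1 burnt)
Step 2: cell (0,5)='T' (+7 fires, +4 burnt)
Step 3: cell (0,5)='F' (+7 fires, +7 burnt)
  -> target ignites at step 3
Step 4: cell (0,5)='.' (+6 fires, +7 burnt)
Step 5: cell (0,5)='.' (+4 fires, +6 burnt)
Step 6: cell (0,5)='.' (+4 fires, +4 burnt)
Step 7: cell (0,5)='.' (+1 fires, +4 burnt)
Step 8: cell (0,5)='.' (+0 fires, +1 burnt)
  fire out at step 8

3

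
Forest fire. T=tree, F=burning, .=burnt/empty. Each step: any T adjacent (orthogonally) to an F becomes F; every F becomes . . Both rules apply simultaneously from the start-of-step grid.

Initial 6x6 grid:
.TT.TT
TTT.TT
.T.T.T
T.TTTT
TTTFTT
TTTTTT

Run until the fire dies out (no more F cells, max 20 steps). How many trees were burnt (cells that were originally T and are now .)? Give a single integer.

Answer: 22

Derivation:
Step 1: +4 fires, +1 burnt (F count now 4)
Step 2: +7 fires, +4 burnt (F count now 7)
Step 3: +4 fires, +7 burnt (F count now 4)
Step 4: +3 fires, +4 burnt (F count now 3)
Step 5: +1 fires, +3 burnt (F count now 1)
Step 6: +2 fires, +1 burnt (F count now 2)
Step 7: +1 fires, +2 burnt (F count now 1)
Step 8: +0 fires, +1 burnt (F count now 0)
Fire out after step 8
Initially T: 28, now '.': 30
Total burnt (originally-T cells now '.'): 22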